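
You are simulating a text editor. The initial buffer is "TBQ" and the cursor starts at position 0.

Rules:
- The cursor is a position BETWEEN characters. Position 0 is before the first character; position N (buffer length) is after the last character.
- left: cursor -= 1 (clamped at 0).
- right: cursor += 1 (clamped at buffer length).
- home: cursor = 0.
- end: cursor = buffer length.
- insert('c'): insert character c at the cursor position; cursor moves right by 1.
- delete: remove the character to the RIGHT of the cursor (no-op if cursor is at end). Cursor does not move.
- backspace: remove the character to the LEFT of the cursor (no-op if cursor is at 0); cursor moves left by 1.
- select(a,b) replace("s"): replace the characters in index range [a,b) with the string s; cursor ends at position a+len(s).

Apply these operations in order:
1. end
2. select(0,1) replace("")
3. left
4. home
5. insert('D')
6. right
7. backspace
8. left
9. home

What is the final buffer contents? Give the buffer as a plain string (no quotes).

After op 1 (end): buf='TBQ' cursor=3
After op 2 (select(0,1) replace("")): buf='BQ' cursor=0
After op 3 (left): buf='BQ' cursor=0
After op 4 (home): buf='BQ' cursor=0
After op 5 (insert('D')): buf='DBQ' cursor=1
After op 6 (right): buf='DBQ' cursor=2
After op 7 (backspace): buf='DQ' cursor=1
After op 8 (left): buf='DQ' cursor=0
After op 9 (home): buf='DQ' cursor=0

Answer: DQ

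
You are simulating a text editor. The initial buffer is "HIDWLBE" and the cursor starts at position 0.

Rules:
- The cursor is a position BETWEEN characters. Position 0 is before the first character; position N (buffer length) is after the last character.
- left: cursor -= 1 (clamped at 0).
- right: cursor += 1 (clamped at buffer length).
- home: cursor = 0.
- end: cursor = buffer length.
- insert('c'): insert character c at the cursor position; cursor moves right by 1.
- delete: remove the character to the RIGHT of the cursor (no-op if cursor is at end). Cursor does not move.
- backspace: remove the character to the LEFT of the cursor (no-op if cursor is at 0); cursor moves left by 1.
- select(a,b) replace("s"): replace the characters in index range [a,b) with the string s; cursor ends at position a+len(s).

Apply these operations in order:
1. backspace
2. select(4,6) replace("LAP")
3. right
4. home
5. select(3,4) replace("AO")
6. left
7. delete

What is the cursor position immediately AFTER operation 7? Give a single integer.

After op 1 (backspace): buf='HIDWLBE' cursor=0
After op 2 (select(4,6) replace("LAP")): buf='HIDWLAPE' cursor=7
After op 3 (right): buf='HIDWLAPE' cursor=8
After op 4 (home): buf='HIDWLAPE' cursor=0
After op 5 (select(3,4) replace("AO")): buf='HIDAOLAPE' cursor=5
After op 6 (left): buf='HIDAOLAPE' cursor=4
After op 7 (delete): buf='HIDALAPE' cursor=4

Answer: 4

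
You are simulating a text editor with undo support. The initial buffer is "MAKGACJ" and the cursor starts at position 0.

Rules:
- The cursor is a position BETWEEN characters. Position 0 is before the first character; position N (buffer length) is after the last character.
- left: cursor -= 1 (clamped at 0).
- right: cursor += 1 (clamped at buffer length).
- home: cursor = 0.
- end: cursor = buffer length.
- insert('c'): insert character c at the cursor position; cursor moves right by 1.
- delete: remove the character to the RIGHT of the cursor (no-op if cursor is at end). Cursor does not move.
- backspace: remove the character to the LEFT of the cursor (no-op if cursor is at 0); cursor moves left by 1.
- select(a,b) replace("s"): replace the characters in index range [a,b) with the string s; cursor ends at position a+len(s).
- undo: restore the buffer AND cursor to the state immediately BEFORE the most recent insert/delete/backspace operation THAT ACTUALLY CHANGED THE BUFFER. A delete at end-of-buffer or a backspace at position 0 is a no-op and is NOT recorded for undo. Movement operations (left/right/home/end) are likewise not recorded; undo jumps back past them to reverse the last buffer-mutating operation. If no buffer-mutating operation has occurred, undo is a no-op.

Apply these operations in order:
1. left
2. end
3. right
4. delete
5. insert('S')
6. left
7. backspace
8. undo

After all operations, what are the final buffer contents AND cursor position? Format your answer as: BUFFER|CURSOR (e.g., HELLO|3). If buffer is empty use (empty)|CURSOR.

After op 1 (left): buf='MAKGACJ' cursor=0
After op 2 (end): buf='MAKGACJ' cursor=7
After op 3 (right): buf='MAKGACJ' cursor=7
After op 4 (delete): buf='MAKGACJ' cursor=7
After op 5 (insert('S')): buf='MAKGACJS' cursor=8
After op 6 (left): buf='MAKGACJS' cursor=7
After op 7 (backspace): buf='MAKGACS' cursor=6
After op 8 (undo): buf='MAKGACJS' cursor=7

Answer: MAKGACJS|7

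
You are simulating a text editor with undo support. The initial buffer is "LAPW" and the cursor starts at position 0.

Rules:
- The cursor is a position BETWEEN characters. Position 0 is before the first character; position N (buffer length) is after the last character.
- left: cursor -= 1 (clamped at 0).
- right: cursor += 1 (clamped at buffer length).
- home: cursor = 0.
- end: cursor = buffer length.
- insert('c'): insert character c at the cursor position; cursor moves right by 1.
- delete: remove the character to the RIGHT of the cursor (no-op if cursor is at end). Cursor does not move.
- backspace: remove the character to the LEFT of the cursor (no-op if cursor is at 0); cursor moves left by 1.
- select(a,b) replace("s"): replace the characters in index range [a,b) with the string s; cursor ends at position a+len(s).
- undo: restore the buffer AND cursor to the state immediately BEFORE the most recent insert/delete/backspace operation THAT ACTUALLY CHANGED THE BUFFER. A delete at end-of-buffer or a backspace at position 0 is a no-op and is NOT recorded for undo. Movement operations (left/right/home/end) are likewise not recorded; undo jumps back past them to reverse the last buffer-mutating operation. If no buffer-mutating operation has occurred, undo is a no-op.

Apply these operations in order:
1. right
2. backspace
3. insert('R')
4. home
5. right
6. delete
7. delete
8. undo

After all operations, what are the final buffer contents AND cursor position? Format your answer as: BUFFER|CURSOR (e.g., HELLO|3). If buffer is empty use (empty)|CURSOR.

After op 1 (right): buf='LAPW' cursor=1
After op 2 (backspace): buf='APW' cursor=0
After op 3 (insert('R')): buf='RAPW' cursor=1
After op 4 (home): buf='RAPW' cursor=0
After op 5 (right): buf='RAPW' cursor=1
After op 6 (delete): buf='RPW' cursor=1
After op 7 (delete): buf='RW' cursor=1
After op 8 (undo): buf='RPW' cursor=1

Answer: RPW|1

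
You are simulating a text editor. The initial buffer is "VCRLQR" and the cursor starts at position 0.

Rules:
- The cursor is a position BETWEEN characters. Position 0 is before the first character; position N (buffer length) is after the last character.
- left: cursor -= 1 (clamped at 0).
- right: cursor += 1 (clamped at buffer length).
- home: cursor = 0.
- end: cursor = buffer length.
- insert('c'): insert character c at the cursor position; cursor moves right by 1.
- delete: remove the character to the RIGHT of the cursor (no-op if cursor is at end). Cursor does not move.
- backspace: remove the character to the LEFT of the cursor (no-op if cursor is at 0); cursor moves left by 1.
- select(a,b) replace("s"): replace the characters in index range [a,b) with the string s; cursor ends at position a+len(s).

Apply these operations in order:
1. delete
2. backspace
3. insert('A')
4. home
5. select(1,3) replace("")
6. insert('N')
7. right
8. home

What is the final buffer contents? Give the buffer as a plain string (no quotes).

Answer: ANLQR

Derivation:
After op 1 (delete): buf='CRLQR' cursor=0
After op 2 (backspace): buf='CRLQR' cursor=0
After op 3 (insert('A')): buf='ACRLQR' cursor=1
After op 4 (home): buf='ACRLQR' cursor=0
After op 5 (select(1,3) replace("")): buf='ALQR' cursor=1
After op 6 (insert('N')): buf='ANLQR' cursor=2
After op 7 (right): buf='ANLQR' cursor=3
After op 8 (home): buf='ANLQR' cursor=0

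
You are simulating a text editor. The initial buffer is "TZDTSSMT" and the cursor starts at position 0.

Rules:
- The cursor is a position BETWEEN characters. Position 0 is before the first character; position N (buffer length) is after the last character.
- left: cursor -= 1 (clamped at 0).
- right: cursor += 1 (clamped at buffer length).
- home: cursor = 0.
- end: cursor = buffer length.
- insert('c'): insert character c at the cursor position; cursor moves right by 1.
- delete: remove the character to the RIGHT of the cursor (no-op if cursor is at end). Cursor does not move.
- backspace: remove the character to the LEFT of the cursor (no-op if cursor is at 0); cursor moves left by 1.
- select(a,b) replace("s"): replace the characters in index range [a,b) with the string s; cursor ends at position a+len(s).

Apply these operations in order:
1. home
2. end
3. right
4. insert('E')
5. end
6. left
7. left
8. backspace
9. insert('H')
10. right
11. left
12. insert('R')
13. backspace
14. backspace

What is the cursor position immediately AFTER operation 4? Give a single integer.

After op 1 (home): buf='TZDTSSMT' cursor=0
After op 2 (end): buf='TZDTSSMT' cursor=8
After op 3 (right): buf='TZDTSSMT' cursor=8
After op 4 (insert('E')): buf='TZDTSSMTE' cursor=9

Answer: 9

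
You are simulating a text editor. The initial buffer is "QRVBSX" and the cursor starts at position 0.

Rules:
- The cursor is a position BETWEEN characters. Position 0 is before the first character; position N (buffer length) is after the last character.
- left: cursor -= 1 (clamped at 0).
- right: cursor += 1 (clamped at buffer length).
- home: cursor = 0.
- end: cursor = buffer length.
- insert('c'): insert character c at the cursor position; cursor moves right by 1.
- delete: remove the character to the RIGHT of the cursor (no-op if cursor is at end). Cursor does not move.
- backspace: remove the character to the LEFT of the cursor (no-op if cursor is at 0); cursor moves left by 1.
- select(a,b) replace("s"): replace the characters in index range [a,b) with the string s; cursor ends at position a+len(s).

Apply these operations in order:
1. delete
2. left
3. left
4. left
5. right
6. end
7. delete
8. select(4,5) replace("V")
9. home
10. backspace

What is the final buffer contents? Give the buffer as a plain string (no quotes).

Answer: RVBSV

Derivation:
After op 1 (delete): buf='RVBSX' cursor=0
After op 2 (left): buf='RVBSX' cursor=0
After op 3 (left): buf='RVBSX' cursor=0
After op 4 (left): buf='RVBSX' cursor=0
After op 5 (right): buf='RVBSX' cursor=1
After op 6 (end): buf='RVBSX' cursor=5
After op 7 (delete): buf='RVBSX' cursor=5
After op 8 (select(4,5) replace("V")): buf='RVBSV' cursor=5
After op 9 (home): buf='RVBSV' cursor=0
After op 10 (backspace): buf='RVBSV' cursor=0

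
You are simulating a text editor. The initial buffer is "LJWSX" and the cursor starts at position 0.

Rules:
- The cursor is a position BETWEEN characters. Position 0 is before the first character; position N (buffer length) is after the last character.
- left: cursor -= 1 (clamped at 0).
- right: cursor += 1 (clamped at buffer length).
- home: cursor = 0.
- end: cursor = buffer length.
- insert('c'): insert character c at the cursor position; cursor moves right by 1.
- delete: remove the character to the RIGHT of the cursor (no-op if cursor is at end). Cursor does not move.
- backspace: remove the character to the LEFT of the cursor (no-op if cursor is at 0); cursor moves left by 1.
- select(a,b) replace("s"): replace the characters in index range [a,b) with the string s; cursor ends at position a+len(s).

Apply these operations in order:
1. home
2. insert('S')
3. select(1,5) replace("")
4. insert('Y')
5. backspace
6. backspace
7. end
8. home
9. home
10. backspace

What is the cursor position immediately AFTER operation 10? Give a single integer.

After op 1 (home): buf='LJWSX' cursor=0
After op 2 (insert('S')): buf='SLJWSX' cursor=1
After op 3 (select(1,5) replace("")): buf='SX' cursor=1
After op 4 (insert('Y')): buf='SYX' cursor=2
After op 5 (backspace): buf='SX' cursor=1
After op 6 (backspace): buf='X' cursor=0
After op 7 (end): buf='X' cursor=1
After op 8 (home): buf='X' cursor=0
After op 9 (home): buf='X' cursor=0
After op 10 (backspace): buf='X' cursor=0

Answer: 0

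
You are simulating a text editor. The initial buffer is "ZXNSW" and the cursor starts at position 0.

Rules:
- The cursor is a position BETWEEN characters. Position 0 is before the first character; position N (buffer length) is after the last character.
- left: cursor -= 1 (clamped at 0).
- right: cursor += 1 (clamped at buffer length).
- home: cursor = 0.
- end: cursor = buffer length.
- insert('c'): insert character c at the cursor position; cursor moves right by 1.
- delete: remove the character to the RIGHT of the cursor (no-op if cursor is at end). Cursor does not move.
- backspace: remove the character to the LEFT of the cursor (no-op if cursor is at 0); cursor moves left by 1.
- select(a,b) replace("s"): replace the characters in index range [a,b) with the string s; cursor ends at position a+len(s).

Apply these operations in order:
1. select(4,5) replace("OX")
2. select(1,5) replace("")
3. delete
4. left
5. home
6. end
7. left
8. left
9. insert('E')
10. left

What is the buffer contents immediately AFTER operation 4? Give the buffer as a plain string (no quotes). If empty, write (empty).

After op 1 (select(4,5) replace("OX")): buf='ZXNSOX' cursor=6
After op 2 (select(1,5) replace("")): buf='ZX' cursor=1
After op 3 (delete): buf='Z' cursor=1
After op 4 (left): buf='Z' cursor=0

Answer: Z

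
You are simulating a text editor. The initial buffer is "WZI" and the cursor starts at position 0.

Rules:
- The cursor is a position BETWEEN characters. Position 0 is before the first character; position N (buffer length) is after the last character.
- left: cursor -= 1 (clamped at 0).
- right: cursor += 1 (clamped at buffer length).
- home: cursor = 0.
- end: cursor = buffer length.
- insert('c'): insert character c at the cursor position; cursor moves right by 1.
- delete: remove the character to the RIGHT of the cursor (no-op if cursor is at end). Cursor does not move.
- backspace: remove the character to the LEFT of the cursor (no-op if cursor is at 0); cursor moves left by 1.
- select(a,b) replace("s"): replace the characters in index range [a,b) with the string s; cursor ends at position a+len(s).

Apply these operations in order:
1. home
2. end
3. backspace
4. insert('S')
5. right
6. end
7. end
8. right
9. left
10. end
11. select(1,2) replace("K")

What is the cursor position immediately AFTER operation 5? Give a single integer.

Answer: 3

Derivation:
After op 1 (home): buf='WZI' cursor=0
After op 2 (end): buf='WZI' cursor=3
After op 3 (backspace): buf='WZ' cursor=2
After op 4 (insert('S')): buf='WZS' cursor=3
After op 5 (right): buf='WZS' cursor=3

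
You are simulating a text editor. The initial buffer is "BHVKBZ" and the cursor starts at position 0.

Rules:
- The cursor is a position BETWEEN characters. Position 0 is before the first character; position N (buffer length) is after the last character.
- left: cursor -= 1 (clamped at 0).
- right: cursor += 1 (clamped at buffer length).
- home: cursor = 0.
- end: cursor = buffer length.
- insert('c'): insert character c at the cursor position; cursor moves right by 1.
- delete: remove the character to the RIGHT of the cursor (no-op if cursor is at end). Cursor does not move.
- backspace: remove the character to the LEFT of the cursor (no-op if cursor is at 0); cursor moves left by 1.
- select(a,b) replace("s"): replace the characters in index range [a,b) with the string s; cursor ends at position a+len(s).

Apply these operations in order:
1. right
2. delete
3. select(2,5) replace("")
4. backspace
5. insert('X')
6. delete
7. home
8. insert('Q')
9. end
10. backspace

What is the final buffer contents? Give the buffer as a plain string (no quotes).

Answer: QB

Derivation:
After op 1 (right): buf='BHVKBZ' cursor=1
After op 2 (delete): buf='BVKBZ' cursor=1
After op 3 (select(2,5) replace("")): buf='BV' cursor=2
After op 4 (backspace): buf='B' cursor=1
After op 5 (insert('X')): buf='BX' cursor=2
After op 6 (delete): buf='BX' cursor=2
After op 7 (home): buf='BX' cursor=0
After op 8 (insert('Q')): buf='QBX' cursor=1
After op 9 (end): buf='QBX' cursor=3
After op 10 (backspace): buf='QB' cursor=2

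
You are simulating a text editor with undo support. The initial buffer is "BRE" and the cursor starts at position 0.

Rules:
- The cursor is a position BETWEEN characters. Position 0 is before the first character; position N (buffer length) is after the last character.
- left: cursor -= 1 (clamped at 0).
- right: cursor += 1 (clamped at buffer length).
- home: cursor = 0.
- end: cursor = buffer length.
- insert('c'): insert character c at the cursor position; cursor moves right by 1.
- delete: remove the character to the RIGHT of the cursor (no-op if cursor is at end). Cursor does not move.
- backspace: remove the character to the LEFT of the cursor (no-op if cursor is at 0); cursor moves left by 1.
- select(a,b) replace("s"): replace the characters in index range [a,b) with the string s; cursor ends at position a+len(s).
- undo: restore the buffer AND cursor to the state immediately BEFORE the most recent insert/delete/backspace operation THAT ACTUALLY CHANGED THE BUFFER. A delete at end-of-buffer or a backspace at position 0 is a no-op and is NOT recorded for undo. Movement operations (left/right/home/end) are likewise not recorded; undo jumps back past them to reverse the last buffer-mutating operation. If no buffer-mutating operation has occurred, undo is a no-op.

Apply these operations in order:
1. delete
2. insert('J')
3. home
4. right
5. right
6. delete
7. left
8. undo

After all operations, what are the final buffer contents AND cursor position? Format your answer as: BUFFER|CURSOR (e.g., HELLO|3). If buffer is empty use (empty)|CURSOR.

Answer: JRE|2

Derivation:
After op 1 (delete): buf='RE' cursor=0
After op 2 (insert('J')): buf='JRE' cursor=1
After op 3 (home): buf='JRE' cursor=0
After op 4 (right): buf='JRE' cursor=1
After op 5 (right): buf='JRE' cursor=2
After op 6 (delete): buf='JR' cursor=2
After op 7 (left): buf='JR' cursor=1
After op 8 (undo): buf='JRE' cursor=2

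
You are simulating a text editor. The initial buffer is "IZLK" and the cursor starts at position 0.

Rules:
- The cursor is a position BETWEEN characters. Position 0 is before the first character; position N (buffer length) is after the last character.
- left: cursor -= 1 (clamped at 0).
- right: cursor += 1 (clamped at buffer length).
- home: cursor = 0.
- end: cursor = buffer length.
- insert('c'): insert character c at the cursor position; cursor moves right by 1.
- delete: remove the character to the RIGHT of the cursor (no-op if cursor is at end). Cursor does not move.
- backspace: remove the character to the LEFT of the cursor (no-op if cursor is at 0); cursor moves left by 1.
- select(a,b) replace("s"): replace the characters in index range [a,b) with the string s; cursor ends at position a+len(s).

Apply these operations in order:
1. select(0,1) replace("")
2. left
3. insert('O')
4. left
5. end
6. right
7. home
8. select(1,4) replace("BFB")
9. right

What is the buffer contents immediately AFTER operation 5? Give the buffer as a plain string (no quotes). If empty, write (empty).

After op 1 (select(0,1) replace("")): buf='ZLK' cursor=0
After op 2 (left): buf='ZLK' cursor=0
After op 3 (insert('O')): buf='OZLK' cursor=1
After op 4 (left): buf='OZLK' cursor=0
After op 5 (end): buf='OZLK' cursor=4

Answer: OZLK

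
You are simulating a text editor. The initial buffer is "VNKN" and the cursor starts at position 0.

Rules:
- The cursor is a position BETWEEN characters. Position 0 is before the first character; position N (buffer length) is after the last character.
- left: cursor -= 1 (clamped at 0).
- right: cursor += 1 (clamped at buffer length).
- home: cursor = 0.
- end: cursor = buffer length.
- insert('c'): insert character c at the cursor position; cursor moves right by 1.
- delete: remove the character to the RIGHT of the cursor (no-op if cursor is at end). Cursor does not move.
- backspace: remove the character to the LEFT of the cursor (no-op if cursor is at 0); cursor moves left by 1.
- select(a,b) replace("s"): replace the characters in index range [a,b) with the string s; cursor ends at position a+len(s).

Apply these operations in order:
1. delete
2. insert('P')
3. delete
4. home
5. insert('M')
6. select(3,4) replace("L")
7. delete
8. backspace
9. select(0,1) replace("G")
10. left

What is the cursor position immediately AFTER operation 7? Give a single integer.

Answer: 4

Derivation:
After op 1 (delete): buf='NKN' cursor=0
After op 2 (insert('P')): buf='PNKN' cursor=1
After op 3 (delete): buf='PKN' cursor=1
After op 4 (home): buf='PKN' cursor=0
After op 5 (insert('M')): buf='MPKN' cursor=1
After op 6 (select(3,4) replace("L")): buf='MPKL' cursor=4
After op 7 (delete): buf='MPKL' cursor=4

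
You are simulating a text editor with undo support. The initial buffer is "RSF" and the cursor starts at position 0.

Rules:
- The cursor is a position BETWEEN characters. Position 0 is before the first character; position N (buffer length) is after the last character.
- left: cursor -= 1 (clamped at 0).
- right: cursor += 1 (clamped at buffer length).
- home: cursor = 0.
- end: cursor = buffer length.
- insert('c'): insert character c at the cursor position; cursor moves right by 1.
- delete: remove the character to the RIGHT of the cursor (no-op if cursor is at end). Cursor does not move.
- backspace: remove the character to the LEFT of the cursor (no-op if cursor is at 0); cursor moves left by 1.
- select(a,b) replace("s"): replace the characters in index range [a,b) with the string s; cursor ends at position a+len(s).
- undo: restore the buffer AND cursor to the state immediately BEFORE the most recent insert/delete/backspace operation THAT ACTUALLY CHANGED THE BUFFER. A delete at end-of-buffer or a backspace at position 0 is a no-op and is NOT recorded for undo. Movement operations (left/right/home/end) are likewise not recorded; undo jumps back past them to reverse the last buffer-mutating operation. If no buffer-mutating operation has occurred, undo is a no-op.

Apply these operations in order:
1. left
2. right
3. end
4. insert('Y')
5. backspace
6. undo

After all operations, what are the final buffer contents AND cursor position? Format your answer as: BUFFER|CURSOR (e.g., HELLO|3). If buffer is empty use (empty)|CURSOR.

Answer: RSFY|4

Derivation:
After op 1 (left): buf='RSF' cursor=0
After op 2 (right): buf='RSF' cursor=1
After op 3 (end): buf='RSF' cursor=3
After op 4 (insert('Y')): buf='RSFY' cursor=4
After op 5 (backspace): buf='RSF' cursor=3
After op 6 (undo): buf='RSFY' cursor=4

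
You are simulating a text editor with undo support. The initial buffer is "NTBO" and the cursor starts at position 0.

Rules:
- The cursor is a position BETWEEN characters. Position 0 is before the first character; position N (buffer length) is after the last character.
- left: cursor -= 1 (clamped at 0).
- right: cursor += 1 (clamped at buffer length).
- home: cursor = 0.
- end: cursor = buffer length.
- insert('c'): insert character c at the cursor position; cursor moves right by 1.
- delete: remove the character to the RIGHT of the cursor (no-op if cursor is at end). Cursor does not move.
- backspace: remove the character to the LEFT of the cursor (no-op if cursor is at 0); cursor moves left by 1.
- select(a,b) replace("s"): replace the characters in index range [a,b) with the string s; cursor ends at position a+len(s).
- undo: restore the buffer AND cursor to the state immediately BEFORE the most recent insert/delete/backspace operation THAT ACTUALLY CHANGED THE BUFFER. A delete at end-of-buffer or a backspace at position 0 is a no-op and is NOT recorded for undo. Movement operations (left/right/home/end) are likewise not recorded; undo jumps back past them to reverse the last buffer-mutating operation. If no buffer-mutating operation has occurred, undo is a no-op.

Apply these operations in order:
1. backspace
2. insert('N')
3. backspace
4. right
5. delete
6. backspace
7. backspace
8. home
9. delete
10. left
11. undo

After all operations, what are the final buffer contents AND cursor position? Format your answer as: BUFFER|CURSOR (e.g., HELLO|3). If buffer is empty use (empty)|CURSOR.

Answer: BO|0

Derivation:
After op 1 (backspace): buf='NTBO' cursor=0
After op 2 (insert('N')): buf='NNTBO' cursor=1
After op 3 (backspace): buf='NTBO' cursor=0
After op 4 (right): buf='NTBO' cursor=1
After op 5 (delete): buf='NBO' cursor=1
After op 6 (backspace): buf='BO' cursor=0
After op 7 (backspace): buf='BO' cursor=0
After op 8 (home): buf='BO' cursor=0
After op 9 (delete): buf='O' cursor=0
After op 10 (left): buf='O' cursor=0
After op 11 (undo): buf='BO' cursor=0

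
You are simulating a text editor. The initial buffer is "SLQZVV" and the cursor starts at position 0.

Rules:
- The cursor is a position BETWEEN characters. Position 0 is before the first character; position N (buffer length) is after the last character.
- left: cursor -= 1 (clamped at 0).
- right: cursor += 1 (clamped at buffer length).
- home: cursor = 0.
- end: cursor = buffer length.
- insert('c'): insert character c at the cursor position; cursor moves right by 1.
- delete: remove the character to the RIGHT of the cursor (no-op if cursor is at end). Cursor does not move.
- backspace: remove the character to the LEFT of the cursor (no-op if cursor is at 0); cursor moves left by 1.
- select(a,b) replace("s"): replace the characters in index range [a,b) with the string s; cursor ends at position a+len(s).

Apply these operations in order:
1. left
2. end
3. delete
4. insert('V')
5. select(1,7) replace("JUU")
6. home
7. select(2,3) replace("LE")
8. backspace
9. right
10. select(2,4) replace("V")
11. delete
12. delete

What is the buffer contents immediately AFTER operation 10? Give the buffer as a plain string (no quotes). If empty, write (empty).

After op 1 (left): buf='SLQZVV' cursor=0
After op 2 (end): buf='SLQZVV' cursor=6
After op 3 (delete): buf='SLQZVV' cursor=6
After op 4 (insert('V')): buf='SLQZVVV' cursor=7
After op 5 (select(1,7) replace("JUU")): buf='SJUU' cursor=4
After op 6 (home): buf='SJUU' cursor=0
After op 7 (select(2,3) replace("LE")): buf='SJLEU' cursor=4
After op 8 (backspace): buf='SJLU' cursor=3
After op 9 (right): buf='SJLU' cursor=4
After op 10 (select(2,4) replace("V")): buf='SJV' cursor=3

Answer: SJV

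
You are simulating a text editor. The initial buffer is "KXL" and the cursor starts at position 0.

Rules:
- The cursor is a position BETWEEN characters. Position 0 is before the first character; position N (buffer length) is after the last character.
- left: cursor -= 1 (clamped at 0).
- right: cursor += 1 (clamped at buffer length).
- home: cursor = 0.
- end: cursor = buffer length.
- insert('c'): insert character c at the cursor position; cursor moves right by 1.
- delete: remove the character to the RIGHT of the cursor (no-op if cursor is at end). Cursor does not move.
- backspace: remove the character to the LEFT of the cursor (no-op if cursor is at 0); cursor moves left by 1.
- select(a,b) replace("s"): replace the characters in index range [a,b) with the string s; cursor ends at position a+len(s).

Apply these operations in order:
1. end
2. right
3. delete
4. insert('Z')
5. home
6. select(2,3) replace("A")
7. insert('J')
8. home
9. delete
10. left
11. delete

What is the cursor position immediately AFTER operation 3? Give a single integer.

Answer: 3

Derivation:
After op 1 (end): buf='KXL' cursor=3
After op 2 (right): buf='KXL' cursor=3
After op 3 (delete): buf='KXL' cursor=3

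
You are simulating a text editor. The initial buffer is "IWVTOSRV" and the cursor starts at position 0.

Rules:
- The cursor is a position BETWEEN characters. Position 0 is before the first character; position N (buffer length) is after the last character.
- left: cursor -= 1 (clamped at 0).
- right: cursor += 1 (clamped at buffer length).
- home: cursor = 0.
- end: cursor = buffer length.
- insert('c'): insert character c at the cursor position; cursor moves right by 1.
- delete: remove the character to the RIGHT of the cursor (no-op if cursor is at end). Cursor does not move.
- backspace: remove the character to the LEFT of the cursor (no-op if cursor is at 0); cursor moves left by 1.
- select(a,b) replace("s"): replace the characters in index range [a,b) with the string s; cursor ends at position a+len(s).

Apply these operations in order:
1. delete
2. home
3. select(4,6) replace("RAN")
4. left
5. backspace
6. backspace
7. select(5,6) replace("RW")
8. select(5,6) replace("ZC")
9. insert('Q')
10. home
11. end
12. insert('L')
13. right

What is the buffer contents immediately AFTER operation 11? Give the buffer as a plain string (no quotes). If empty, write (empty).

After op 1 (delete): buf='WVTOSRV' cursor=0
After op 2 (home): buf='WVTOSRV' cursor=0
After op 3 (select(4,6) replace("RAN")): buf='WVTORANV' cursor=7
After op 4 (left): buf='WVTORANV' cursor=6
After op 5 (backspace): buf='WVTORNV' cursor=5
After op 6 (backspace): buf='WVTONV' cursor=4
After op 7 (select(5,6) replace("RW")): buf='WVTONRW' cursor=7
After op 8 (select(5,6) replace("ZC")): buf='WVTONZCW' cursor=7
After op 9 (insert('Q')): buf='WVTONZCQW' cursor=8
After op 10 (home): buf='WVTONZCQW' cursor=0
After op 11 (end): buf='WVTONZCQW' cursor=9

Answer: WVTONZCQW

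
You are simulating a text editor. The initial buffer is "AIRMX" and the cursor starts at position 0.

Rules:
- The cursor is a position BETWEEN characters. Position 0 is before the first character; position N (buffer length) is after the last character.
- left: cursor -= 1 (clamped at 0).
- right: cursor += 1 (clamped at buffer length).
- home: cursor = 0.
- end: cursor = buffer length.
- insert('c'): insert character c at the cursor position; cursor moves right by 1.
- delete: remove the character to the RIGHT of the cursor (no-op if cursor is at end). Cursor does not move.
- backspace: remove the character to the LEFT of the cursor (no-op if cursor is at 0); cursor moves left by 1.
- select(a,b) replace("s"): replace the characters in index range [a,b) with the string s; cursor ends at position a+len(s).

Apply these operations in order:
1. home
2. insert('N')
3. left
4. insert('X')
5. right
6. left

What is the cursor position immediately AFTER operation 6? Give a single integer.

Answer: 1

Derivation:
After op 1 (home): buf='AIRMX' cursor=0
After op 2 (insert('N')): buf='NAIRMX' cursor=1
After op 3 (left): buf='NAIRMX' cursor=0
After op 4 (insert('X')): buf='XNAIRMX' cursor=1
After op 5 (right): buf='XNAIRMX' cursor=2
After op 6 (left): buf='XNAIRMX' cursor=1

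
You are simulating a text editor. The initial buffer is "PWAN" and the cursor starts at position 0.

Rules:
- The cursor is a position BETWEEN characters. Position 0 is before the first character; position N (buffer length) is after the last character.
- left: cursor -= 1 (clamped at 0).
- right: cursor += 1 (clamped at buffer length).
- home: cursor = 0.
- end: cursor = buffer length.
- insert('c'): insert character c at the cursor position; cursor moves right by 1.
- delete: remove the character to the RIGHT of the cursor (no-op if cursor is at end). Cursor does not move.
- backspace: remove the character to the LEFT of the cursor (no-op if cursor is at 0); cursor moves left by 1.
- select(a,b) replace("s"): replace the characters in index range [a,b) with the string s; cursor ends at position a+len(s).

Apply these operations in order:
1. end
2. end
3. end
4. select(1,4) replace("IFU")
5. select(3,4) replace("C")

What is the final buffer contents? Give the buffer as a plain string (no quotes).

After op 1 (end): buf='PWAN' cursor=4
After op 2 (end): buf='PWAN' cursor=4
After op 3 (end): buf='PWAN' cursor=4
After op 4 (select(1,4) replace("IFU")): buf='PIFU' cursor=4
After op 5 (select(3,4) replace("C")): buf='PIFC' cursor=4

Answer: PIFC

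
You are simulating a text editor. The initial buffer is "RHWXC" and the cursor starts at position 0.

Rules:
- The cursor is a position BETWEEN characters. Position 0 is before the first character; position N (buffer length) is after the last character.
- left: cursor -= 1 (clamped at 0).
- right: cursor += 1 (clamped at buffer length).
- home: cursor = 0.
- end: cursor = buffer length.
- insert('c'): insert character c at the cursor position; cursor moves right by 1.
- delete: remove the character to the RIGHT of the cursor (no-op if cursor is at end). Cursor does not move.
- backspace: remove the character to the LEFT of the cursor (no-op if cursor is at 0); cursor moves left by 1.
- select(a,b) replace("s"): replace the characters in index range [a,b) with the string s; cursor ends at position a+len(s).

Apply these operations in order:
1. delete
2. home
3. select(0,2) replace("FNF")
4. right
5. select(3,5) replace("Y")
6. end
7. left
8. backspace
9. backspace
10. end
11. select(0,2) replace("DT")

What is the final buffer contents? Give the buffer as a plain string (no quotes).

After op 1 (delete): buf='HWXC' cursor=0
After op 2 (home): buf='HWXC' cursor=0
After op 3 (select(0,2) replace("FNF")): buf='FNFXC' cursor=3
After op 4 (right): buf='FNFXC' cursor=4
After op 5 (select(3,5) replace("Y")): buf='FNFY' cursor=4
After op 6 (end): buf='FNFY' cursor=4
After op 7 (left): buf='FNFY' cursor=3
After op 8 (backspace): buf='FNY' cursor=2
After op 9 (backspace): buf='FY' cursor=1
After op 10 (end): buf='FY' cursor=2
After op 11 (select(0,2) replace("DT")): buf='DT' cursor=2

Answer: DT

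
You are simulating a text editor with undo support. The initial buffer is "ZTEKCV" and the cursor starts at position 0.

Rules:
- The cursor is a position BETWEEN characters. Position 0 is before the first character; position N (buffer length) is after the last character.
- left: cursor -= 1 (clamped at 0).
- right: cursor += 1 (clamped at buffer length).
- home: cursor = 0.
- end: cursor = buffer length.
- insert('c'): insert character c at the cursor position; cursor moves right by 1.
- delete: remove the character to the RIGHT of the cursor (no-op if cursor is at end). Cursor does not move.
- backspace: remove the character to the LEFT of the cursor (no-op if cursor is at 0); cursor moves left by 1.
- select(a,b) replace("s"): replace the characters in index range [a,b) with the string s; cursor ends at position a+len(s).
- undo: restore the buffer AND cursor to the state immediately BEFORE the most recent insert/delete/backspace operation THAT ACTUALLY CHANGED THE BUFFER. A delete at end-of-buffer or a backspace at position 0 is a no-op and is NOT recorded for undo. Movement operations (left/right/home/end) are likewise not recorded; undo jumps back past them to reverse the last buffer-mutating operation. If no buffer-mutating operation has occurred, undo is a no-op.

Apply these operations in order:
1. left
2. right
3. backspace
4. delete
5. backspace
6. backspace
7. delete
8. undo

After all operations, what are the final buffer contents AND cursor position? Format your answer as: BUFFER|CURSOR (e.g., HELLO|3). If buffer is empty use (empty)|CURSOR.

After op 1 (left): buf='ZTEKCV' cursor=0
After op 2 (right): buf='ZTEKCV' cursor=1
After op 3 (backspace): buf='TEKCV' cursor=0
After op 4 (delete): buf='EKCV' cursor=0
After op 5 (backspace): buf='EKCV' cursor=0
After op 6 (backspace): buf='EKCV' cursor=0
After op 7 (delete): buf='KCV' cursor=0
After op 8 (undo): buf='EKCV' cursor=0

Answer: EKCV|0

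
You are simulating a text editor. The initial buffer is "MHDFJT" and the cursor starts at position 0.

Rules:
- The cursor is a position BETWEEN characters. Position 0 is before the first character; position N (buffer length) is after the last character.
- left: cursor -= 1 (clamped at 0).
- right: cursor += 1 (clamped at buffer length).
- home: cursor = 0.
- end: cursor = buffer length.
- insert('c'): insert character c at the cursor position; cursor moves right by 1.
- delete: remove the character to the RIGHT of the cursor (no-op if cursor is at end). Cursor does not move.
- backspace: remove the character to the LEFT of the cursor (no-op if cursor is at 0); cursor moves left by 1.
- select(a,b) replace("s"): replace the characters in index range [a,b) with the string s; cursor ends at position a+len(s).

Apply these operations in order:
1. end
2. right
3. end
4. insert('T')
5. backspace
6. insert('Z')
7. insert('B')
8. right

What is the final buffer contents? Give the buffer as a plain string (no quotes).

Answer: MHDFJTZB

Derivation:
After op 1 (end): buf='MHDFJT' cursor=6
After op 2 (right): buf='MHDFJT' cursor=6
After op 3 (end): buf='MHDFJT' cursor=6
After op 4 (insert('T')): buf='MHDFJTT' cursor=7
After op 5 (backspace): buf='MHDFJT' cursor=6
After op 6 (insert('Z')): buf='MHDFJTZ' cursor=7
After op 7 (insert('B')): buf='MHDFJTZB' cursor=8
After op 8 (right): buf='MHDFJTZB' cursor=8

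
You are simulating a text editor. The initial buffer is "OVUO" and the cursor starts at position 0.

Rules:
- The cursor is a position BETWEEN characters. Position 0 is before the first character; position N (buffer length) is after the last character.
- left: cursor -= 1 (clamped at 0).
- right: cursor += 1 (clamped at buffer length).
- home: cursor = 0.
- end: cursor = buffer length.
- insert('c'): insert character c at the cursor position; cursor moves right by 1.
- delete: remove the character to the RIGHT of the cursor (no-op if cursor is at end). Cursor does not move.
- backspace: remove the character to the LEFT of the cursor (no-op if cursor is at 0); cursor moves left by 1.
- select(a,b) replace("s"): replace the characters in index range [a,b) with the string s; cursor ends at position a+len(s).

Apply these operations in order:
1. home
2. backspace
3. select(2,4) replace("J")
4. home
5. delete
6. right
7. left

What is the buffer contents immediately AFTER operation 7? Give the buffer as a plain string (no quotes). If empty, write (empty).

After op 1 (home): buf='OVUO' cursor=0
After op 2 (backspace): buf='OVUO' cursor=0
After op 3 (select(2,4) replace("J")): buf='OVJ' cursor=3
After op 4 (home): buf='OVJ' cursor=0
After op 5 (delete): buf='VJ' cursor=0
After op 6 (right): buf='VJ' cursor=1
After op 7 (left): buf='VJ' cursor=0

Answer: VJ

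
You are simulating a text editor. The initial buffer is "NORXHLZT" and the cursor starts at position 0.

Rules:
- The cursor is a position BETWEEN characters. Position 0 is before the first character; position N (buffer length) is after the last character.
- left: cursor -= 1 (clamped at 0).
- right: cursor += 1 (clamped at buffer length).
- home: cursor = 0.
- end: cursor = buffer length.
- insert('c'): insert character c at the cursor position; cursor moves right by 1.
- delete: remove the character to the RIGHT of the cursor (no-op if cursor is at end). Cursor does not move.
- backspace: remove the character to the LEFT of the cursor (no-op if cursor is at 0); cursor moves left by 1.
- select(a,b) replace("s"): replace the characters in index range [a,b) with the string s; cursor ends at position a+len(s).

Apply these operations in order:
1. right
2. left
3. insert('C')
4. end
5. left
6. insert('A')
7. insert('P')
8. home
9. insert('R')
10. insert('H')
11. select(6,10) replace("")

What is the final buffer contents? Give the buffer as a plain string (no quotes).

After op 1 (right): buf='NORXHLZT' cursor=1
After op 2 (left): buf='NORXHLZT' cursor=0
After op 3 (insert('C')): buf='CNORXHLZT' cursor=1
After op 4 (end): buf='CNORXHLZT' cursor=9
After op 5 (left): buf='CNORXHLZT' cursor=8
After op 6 (insert('A')): buf='CNORXHLZAT' cursor=9
After op 7 (insert('P')): buf='CNORXHLZAPT' cursor=10
After op 8 (home): buf='CNORXHLZAPT' cursor=0
After op 9 (insert('R')): buf='RCNORXHLZAPT' cursor=1
After op 10 (insert('H')): buf='RHCNORXHLZAPT' cursor=2
After op 11 (select(6,10) replace("")): buf='RHCNORAPT' cursor=6

Answer: RHCNORAPT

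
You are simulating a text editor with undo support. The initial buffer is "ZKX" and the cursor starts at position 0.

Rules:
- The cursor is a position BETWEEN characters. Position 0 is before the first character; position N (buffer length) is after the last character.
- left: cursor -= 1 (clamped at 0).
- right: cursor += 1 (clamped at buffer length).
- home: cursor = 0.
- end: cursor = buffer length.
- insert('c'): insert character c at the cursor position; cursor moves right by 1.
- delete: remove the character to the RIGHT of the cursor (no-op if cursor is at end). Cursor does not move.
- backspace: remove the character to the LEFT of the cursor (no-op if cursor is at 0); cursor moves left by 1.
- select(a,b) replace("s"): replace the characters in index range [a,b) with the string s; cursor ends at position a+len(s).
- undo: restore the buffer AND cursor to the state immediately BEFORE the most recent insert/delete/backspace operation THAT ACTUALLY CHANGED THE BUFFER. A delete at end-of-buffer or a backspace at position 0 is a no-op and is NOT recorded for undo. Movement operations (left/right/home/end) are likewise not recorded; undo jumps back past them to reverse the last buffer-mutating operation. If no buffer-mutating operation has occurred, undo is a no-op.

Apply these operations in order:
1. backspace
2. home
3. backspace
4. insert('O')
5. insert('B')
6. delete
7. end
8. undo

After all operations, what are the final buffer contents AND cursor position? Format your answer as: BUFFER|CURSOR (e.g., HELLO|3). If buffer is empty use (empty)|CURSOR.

After op 1 (backspace): buf='ZKX' cursor=0
After op 2 (home): buf='ZKX' cursor=0
After op 3 (backspace): buf='ZKX' cursor=0
After op 4 (insert('O')): buf='OZKX' cursor=1
After op 5 (insert('B')): buf='OBZKX' cursor=2
After op 6 (delete): buf='OBKX' cursor=2
After op 7 (end): buf='OBKX' cursor=4
After op 8 (undo): buf='OBZKX' cursor=2

Answer: OBZKX|2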